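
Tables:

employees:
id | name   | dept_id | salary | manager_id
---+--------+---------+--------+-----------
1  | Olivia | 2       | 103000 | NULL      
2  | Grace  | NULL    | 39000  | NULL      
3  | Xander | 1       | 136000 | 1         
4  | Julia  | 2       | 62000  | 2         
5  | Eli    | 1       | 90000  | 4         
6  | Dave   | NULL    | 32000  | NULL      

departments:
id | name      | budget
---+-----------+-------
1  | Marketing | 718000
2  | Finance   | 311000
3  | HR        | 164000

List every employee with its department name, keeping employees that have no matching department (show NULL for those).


LEFT JOIN keeps every row from employees (the left table); where dept_id has no match in departments, the department columns become NULL. Walk through each employee:
  - employee 1 (Olivia): dept_id=2 -> matches Finance
  - employee 2 (Grace): dept_id=NULL, no match -> kept with NULL
  - employee 3 (Xander): dept_id=1 -> matches Marketing
  - employee 4 (Julia): dept_id=2 -> matches Finance
  - employee 5 (Eli): dept_id=1 -> matches Marketing
  - employee 6 (Dave): dept_id=NULL, no match -> kept with NULL
All 6 rows appear; 2 have NULL department.

SQL:
SELECT a.name, b.name AS department
FROM employees a
LEFT JOIN departments b ON a.dept_id = b.id

Result:
name   | department
-------+-----------
Olivia | Finance   
Grace  | NULL      
Xander | Marketing 
Julia  | Finance   
Eli    | Marketing 
Dave   | NULL      


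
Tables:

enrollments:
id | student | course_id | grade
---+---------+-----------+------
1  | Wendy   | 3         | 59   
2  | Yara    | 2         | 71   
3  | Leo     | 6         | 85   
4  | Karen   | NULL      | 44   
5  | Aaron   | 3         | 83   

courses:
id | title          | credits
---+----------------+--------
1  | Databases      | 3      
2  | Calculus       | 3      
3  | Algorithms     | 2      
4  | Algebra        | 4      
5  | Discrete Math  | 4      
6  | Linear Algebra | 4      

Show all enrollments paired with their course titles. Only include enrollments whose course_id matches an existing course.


INNER JOIN keeps only enrollments rows whose course_id matches an id in courses. Walk through each enrollment:
  - enrollment 1 (Wendy): course_id=3 -> matches Algorithms
  - enrollment 2 (Yara): course_id=2 -> matches Calculus
  - enrollment 3 (Leo): course_id=6 -> matches Linear Algebra
  - enrollment 4 (Karen): course_id=NULL, no match -> dropped
  - enrollment 5 (Aaron): course_id=3 -> matches Algorithms
So 1 of 5 rows is dropped.

SQL:
SELECT a.student, b.title AS course
FROM enrollments a
INNER JOIN courses b ON a.course_id = b.id

Result:
student | course        
--------+---------------
Wendy   | Algorithms    
Yara    | Calculus      
Leo     | Linear Algebra
Aaron   | Algorithms    


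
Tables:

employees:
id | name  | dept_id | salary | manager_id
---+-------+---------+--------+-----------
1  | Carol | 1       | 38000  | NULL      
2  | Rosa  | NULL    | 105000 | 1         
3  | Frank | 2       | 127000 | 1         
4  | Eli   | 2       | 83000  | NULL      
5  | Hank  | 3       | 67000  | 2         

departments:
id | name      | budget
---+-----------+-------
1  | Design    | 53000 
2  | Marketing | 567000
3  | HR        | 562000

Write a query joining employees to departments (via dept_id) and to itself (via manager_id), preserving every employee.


Two LEFT JOINs from the same base table employees: one to departments via dept_id, one to employees itself via manager_id. Both are LEFT so every employee is preserved.
Match against departments:
  - employee 1 (Carol): dept_id=1 -> matches Design
  - employee 2 (Rosa): dept_id=NULL, no match -> kept with NULL
  - employee 3 (Frank): dept_id=2 -> matches Marketing
  - employee 4 (Eli): dept_id=2 -> matches Marketing
  - employee 5 (Hank): dept_id=3 -> matches HR
Match against employees (self):
  - employee 1 (Carol): manager_id=NULL -> NULL
  - employee 2 (Rosa): manager_id=1 -> Carol
  - employee 3 (Frank): manager_id=1 -> Carol
  - employee 4 (Eli): manager_id=NULL -> NULL
  - employee 5 (Hank): manager_id=2 -> Rosa

SQL:
SELECT a.name, b.name AS department, c.name AS manager
FROM employees a
LEFT JOIN departments b ON a.dept_id = b.id
LEFT JOIN employees c ON a.manager_id = c.id

Result:
name  | department | manager
------+------------+--------
Carol | Design     | NULL   
Rosa  | NULL       | Carol  
Frank | Marketing  | Carol  
Eli   | Marketing  | NULL   
Hank  | HR         | Rosa   


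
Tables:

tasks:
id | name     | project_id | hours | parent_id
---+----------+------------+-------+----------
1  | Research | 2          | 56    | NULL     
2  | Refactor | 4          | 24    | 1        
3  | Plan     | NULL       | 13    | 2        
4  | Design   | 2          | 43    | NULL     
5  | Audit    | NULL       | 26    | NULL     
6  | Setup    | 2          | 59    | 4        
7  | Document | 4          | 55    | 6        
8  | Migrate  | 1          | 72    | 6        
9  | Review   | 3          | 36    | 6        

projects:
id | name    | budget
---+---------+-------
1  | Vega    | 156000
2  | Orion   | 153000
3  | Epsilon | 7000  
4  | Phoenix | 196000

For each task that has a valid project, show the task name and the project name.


INNER JOIN keeps only tasks rows whose project_id matches an id in projects. Walk through each task:
  - task 1 (Research): project_id=2 -> matches Orion
  - task 2 (Refactor): project_id=4 -> matches Phoenix
  - task 3 (Plan): project_id=NULL, no match -> dropped
  - task 4 (Design): project_id=2 -> matches Orion
  - task 5 (Audit): project_id=NULL, no match -> dropped
  - task 6 (Setup): project_id=2 -> matches Orion
  - task 7 (Document): project_id=4 -> matches Phoenix
  - task 8 (Migrate): project_id=1 -> matches Vega
  - task 9 (Review): project_id=3 -> matches Epsilon
So 2 of 9 rows are dropped.

SQL:
SELECT a.name, b.name AS project
FROM tasks a
INNER JOIN projects b ON a.project_id = b.id

Result:
name     | project
---------+--------
Research | Orion  
Refactor | Phoenix
Design   | Orion  
Setup    | Orion  
Document | Phoenix
Migrate  | Vega   
Review   | Epsilon


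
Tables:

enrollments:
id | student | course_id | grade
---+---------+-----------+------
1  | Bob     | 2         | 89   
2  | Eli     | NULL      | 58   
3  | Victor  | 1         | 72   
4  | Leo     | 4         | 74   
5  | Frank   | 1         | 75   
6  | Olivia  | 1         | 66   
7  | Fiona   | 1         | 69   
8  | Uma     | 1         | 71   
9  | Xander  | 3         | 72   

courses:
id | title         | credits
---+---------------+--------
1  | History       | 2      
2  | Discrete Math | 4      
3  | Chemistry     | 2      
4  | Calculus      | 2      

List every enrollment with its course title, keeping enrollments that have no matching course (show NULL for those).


LEFT JOIN keeps every row from enrollments (the left table); where course_id has no match in courses, the course columns become NULL. Walk through each enrollment:
  - enrollment 1 (Bob): course_id=2 -> matches Discrete Math
  - enrollment 2 (Eli): course_id=NULL, no match -> kept with NULL
  - enrollment 3 (Victor): course_id=1 -> matches History
  - enrollment 4 (Leo): course_id=4 -> matches Calculus
  - enrollment 5 (Frank): course_id=1 -> matches History
  - enrollment 6 (Olivia): course_id=1 -> matches History
  - enrollment 7 (Fiona): course_id=1 -> matches History
  - enrollment 8 (Uma): course_id=1 -> matches History
  - enrollment 9 (Xander): course_id=3 -> matches Chemistry
All 9 rows appear; 1 has NULL course.

SQL:
SELECT a.student, b.title AS course
FROM enrollments a
LEFT JOIN courses b ON a.course_id = b.id

Result:
student | course       
--------+--------------
Bob     | Discrete Math
Eli     | NULL         
Victor  | History      
Leo     | Calculus     
Frank   | History      
Olivia  | History      
Fiona   | History      
Uma     | History      
Xander  | Chemistry    


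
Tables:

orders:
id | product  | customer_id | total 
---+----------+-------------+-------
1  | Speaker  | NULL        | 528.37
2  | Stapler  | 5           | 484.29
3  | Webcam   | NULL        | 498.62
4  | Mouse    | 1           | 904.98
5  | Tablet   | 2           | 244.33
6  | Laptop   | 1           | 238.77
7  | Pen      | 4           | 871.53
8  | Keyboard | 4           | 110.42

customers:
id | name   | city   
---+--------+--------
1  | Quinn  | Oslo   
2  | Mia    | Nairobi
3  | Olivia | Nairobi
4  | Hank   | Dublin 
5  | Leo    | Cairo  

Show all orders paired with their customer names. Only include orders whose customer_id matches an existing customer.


INNER JOIN keeps only orders rows whose customer_id matches an id in customers. Walk through each order:
  - order 1 (Speaker): customer_id=NULL, no match -> dropped
  - order 2 (Stapler): customer_id=5 -> matches Leo
  - order 3 (Webcam): customer_id=NULL, no match -> dropped
  - order 4 (Mouse): customer_id=1 -> matches Quinn
  - order 5 (Tablet): customer_id=2 -> matches Mia
  - order 6 (Laptop): customer_id=1 -> matches Quinn
  - order 7 (Pen): customer_id=4 -> matches Hank
  - order 8 (Keyboard): customer_id=4 -> matches Hank
So 2 of 8 rows are dropped.

SQL:
SELECT a.product, b.name AS customer
FROM orders a
INNER JOIN customers b ON a.customer_id = b.id

Result:
product  | customer
---------+---------
Stapler  | Leo     
Mouse    | Quinn   
Tablet   | Mia     
Laptop   | Quinn   
Pen      | Hank    
Keyboard | Hank    


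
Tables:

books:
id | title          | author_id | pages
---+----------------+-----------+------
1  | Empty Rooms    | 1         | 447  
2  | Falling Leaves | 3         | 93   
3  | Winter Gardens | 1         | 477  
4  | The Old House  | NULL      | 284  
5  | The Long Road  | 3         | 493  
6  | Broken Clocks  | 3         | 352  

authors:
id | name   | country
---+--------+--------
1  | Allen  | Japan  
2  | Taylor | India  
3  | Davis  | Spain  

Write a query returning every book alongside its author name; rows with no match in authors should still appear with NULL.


LEFT JOIN keeps every row from books (the left table); where author_id has no match in authors, the author columns become NULL. Walk through each book:
  - book 1 (Empty Rooms): author_id=1 -> matches Allen
  - book 2 (Falling Leaves): author_id=3 -> matches Davis
  - book 3 (Winter Gardens): author_id=1 -> matches Allen
  - book 4 (The Old House): author_id=NULL, no match -> kept with NULL
  - book 5 (The Long Road): author_id=3 -> matches Davis
  - book 6 (Broken Clocks): author_id=3 -> matches Davis
All 6 rows appear; 1 has NULL author.

SQL:
SELECT a.title, b.name AS author
FROM books a
LEFT JOIN authors b ON a.author_id = b.id

Result:
title          | author
---------------+-------
Empty Rooms    | Allen 
Falling Leaves | Davis 
Winter Gardens | Allen 
The Old House  | NULL  
The Long Road  | Davis 
Broken Clocks  | Davis 


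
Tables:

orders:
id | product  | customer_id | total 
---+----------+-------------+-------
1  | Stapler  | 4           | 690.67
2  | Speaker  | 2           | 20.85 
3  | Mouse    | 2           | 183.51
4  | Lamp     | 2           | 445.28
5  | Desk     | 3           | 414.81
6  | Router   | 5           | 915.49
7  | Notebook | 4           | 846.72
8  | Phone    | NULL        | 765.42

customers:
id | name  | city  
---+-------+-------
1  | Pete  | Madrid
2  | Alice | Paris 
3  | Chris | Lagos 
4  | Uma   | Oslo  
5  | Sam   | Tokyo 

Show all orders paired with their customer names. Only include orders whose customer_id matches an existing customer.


INNER JOIN keeps only orders rows whose customer_id matches an id in customers. Walk through each order:
  - order 1 (Stapler): customer_id=4 -> matches Uma
  - order 2 (Speaker): customer_id=2 -> matches Alice
  - order 3 (Mouse): customer_id=2 -> matches Alice
  - order 4 (Lamp): customer_id=2 -> matches Alice
  - order 5 (Desk): customer_id=3 -> matches Chris
  - order 6 (Router): customer_id=5 -> matches Sam
  - order 7 (Notebook): customer_id=4 -> matches Uma
  - order 8 (Phone): customer_id=NULL, no match -> dropped
So 1 of 8 rows is dropped.

SQL:
SELECT a.product, b.name AS customer
FROM orders a
INNER JOIN customers b ON a.customer_id = b.id

Result:
product  | customer
---------+---------
Stapler  | Uma     
Speaker  | Alice   
Mouse    | Alice   
Lamp     | Alice   
Desk     | Chris   
Router   | Sam     
Notebook | Uma     


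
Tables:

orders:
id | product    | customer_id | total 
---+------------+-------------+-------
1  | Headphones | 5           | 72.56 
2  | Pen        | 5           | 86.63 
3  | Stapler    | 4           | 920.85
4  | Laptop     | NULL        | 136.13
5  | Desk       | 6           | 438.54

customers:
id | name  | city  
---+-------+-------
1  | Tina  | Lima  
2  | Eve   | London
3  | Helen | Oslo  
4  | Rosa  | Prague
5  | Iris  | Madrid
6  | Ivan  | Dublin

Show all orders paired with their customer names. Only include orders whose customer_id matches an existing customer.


INNER JOIN keeps only orders rows whose customer_id matches an id in customers. Walk through each order:
  - order 1 (Headphones): customer_id=5 -> matches Iris
  - order 2 (Pen): customer_id=5 -> matches Iris
  - order 3 (Stapler): customer_id=4 -> matches Rosa
  - order 4 (Laptop): customer_id=NULL, no match -> dropped
  - order 5 (Desk): customer_id=6 -> matches Ivan
So 1 of 5 rows is dropped.

SQL:
SELECT a.product, b.name AS customer
FROM orders a
INNER JOIN customers b ON a.customer_id = b.id

Result:
product    | customer
-----------+---------
Headphones | Iris    
Pen        | Iris    
Stapler    | Rosa    
Desk       | Ivan    


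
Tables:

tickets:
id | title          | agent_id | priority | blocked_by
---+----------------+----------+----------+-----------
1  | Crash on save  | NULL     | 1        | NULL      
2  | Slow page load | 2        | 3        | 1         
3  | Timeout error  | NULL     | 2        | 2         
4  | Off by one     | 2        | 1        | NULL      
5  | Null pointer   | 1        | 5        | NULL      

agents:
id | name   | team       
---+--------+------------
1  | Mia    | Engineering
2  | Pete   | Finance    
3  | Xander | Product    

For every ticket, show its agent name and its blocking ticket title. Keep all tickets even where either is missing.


Two LEFT JOINs from the same base table tickets: one to agents via agent_id, one to tickets itself via blocked_by. Both are LEFT so every ticket is preserved.
Match against agents:
  - ticket 1 (Crash on save): agent_id=NULL, no match -> kept with NULL
  - ticket 2 (Slow page load): agent_id=2 -> matches Pete
  - ticket 3 (Timeout error): agent_id=NULL, no match -> kept with NULL
  - ticket 4 (Off by one): agent_id=2 -> matches Pete
  - ticket 5 (Null pointer): agent_id=1 -> matches Mia
Match against tickets (self):
  - ticket 1 (Crash on save): blocked_by=NULL -> NULL
  - ticket 2 (Slow page load): blocked_by=1 -> Crash on save
  - ticket 3 (Timeout error): blocked_by=2 -> Slow page load
  - ticket 4 (Off by one): blocked_by=NULL -> NULL
  - ticket 5 (Null pointer): blocked_by=NULL -> NULL

SQL:
SELECT a.title, b.name AS agent, c.title AS blocked_by
FROM tickets a
LEFT JOIN agents b ON a.agent_id = b.id
LEFT JOIN tickets c ON a.blocked_by = c.id

Result:
title          | agent | blocked_by    
---------------+-------+---------------
Crash on save  | NULL  | NULL          
Slow page load | Pete  | Crash on save 
Timeout error  | NULL  | Slow page load
Off by one     | Pete  | NULL          
Null pointer   | Mia   | NULL          


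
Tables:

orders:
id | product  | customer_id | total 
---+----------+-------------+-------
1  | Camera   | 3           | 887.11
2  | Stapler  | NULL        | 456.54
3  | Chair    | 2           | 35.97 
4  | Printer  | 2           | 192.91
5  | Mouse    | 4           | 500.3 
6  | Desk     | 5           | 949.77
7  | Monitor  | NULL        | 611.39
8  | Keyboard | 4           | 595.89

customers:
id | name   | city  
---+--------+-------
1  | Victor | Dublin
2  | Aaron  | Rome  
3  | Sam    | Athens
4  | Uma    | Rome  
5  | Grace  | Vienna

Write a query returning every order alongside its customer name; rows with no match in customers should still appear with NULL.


LEFT JOIN keeps every row from orders (the left table); where customer_id has no match in customers, the customer columns become NULL. Walk through each order:
  - order 1 (Camera): customer_id=3 -> matches Sam
  - order 2 (Stapler): customer_id=NULL, no match -> kept with NULL
  - order 3 (Chair): customer_id=2 -> matches Aaron
  - order 4 (Printer): customer_id=2 -> matches Aaron
  - order 5 (Mouse): customer_id=4 -> matches Uma
  - order 6 (Desk): customer_id=5 -> matches Grace
  - order 7 (Monitor): customer_id=NULL, no match -> kept with NULL
  - order 8 (Keyboard): customer_id=4 -> matches Uma
All 8 rows appear; 2 have NULL customer.

SQL:
SELECT a.product, b.name AS customer
FROM orders a
LEFT JOIN customers b ON a.customer_id = b.id

Result:
product  | customer
---------+---------
Camera   | Sam     
Stapler  | NULL    
Chair    | Aaron   
Printer  | Aaron   
Mouse    | Uma     
Desk     | Grace   
Monitor  | NULL    
Keyboard | Uma     


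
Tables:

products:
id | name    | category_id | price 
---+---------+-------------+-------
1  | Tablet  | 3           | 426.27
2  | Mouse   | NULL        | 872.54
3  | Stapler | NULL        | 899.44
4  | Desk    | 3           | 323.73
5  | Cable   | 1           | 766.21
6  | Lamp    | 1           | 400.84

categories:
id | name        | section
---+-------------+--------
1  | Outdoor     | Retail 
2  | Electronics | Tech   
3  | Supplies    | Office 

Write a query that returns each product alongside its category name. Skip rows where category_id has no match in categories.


INNER JOIN keeps only products rows whose category_id matches an id in categories. Walk through each product:
  - product 1 (Tablet): category_id=3 -> matches Supplies
  - product 2 (Mouse): category_id=NULL, no match -> dropped
  - product 3 (Stapler): category_id=NULL, no match -> dropped
  - product 4 (Desk): category_id=3 -> matches Supplies
  - product 5 (Cable): category_id=1 -> matches Outdoor
  - product 6 (Lamp): category_id=1 -> matches Outdoor
So 2 of 6 rows are dropped.

SQL:
SELECT a.name, b.name AS category
FROM products a
INNER JOIN categories b ON a.category_id = b.id

Result:
name   | category
-------+---------
Tablet | Supplies
Desk   | Supplies
Cable  | Outdoor 
Lamp   | Outdoor 


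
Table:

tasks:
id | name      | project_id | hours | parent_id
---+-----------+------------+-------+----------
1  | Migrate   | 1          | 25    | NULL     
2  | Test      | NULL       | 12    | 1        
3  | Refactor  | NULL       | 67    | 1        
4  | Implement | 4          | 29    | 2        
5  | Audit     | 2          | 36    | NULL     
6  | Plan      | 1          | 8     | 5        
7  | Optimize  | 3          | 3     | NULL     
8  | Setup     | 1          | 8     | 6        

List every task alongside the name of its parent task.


This is a self-join: tasks is joined to a second copy of itself, matching each row's parent_id to another row's id. Use LEFT JOIN so rows with parent_id=NULL are kept.
  - task 1 (Migrate): parent_id=NULL -> NULL
  - task 2 (Test): parent_id=1 -> Migrate
  - task 3 (Refactor): parent_id=1 -> Migrate
  - task 4 (Implement): parent_id=2 -> Test
  - task 5 (Audit): parent_id=NULL -> NULL
  - task 6 (Plan): parent_id=5 -> Audit
  - task 7 (Optimize): parent_id=NULL -> NULL
  - task 8 (Setup): parent_id=6 -> Plan

SQL:
SELECT a.name AS item, b.name AS parent
FROM tasks a
LEFT JOIN tasks b ON a.parent_id = b.id

Result:
item      | parent 
----------+--------
Migrate   | NULL   
Test      | Migrate
Refactor  | Migrate
Implement | Test   
Audit     | NULL   
Plan      | Audit  
Optimize  | NULL   
Setup     | Plan   


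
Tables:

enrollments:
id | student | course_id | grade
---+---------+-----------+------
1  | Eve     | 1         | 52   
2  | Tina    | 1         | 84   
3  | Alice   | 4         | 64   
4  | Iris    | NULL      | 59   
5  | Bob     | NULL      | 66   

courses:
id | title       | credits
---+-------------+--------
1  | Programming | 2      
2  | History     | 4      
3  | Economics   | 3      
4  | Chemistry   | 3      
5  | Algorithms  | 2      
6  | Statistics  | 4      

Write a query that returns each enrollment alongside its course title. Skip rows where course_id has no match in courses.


INNER JOIN keeps only enrollments rows whose course_id matches an id in courses. Walk through each enrollment:
  - enrollment 1 (Eve): course_id=1 -> matches Programming
  - enrollment 2 (Tina): course_id=1 -> matches Programming
  - enrollment 3 (Alice): course_id=4 -> matches Chemistry
  - enrollment 4 (Iris): course_id=NULL, no match -> dropped
  - enrollment 5 (Bob): course_id=NULL, no match -> dropped
So 2 of 5 rows are dropped.

SQL:
SELECT a.student, b.title AS course
FROM enrollments a
INNER JOIN courses b ON a.course_id = b.id

Result:
student | course     
--------+------------
Eve     | Programming
Tina    | Programming
Alice   | Chemistry  


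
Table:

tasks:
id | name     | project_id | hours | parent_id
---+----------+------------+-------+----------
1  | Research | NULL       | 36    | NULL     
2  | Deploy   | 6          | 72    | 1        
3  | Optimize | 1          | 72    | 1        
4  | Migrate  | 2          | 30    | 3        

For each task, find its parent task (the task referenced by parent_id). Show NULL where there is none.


This is a self-join: tasks is joined to a second copy of itself, matching each row's parent_id to another row's id. Use LEFT JOIN so rows with parent_id=NULL are kept.
  - task 1 (Research): parent_id=NULL -> NULL
  - task 2 (Deploy): parent_id=1 -> Research
  - task 3 (Optimize): parent_id=1 -> Research
  - task 4 (Migrate): parent_id=3 -> Optimize

SQL:
SELECT a.name AS item, b.name AS parent
FROM tasks a
LEFT JOIN tasks b ON a.parent_id = b.id

Result:
item     | parent  
---------+---------
Research | NULL    
Deploy   | Research
Optimize | Research
Migrate  | Optimize


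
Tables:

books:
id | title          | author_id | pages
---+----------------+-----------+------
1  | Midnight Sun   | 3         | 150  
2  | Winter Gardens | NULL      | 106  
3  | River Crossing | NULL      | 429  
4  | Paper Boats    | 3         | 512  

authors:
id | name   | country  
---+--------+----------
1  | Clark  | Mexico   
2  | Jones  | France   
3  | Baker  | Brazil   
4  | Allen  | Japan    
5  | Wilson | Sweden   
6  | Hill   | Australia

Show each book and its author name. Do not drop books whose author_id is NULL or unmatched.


LEFT JOIN keeps every row from books (the left table); where author_id has no match in authors, the author columns become NULL. Walk through each book:
  - book 1 (Midnight Sun): author_id=3 -> matches Baker
  - book 2 (Winter Gardens): author_id=NULL, no match -> kept with NULL
  - book 3 (River Crossing): author_id=NULL, no match -> kept with NULL
  - book 4 (Paper Boats): author_id=3 -> matches Baker
All 4 rows appear; 2 have NULL author.

SQL:
SELECT a.title, b.name AS author
FROM books a
LEFT JOIN authors b ON a.author_id = b.id

Result:
title          | author
---------------+-------
Midnight Sun   | Baker 
Winter Gardens | NULL  
River Crossing | NULL  
Paper Boats    | Baker 


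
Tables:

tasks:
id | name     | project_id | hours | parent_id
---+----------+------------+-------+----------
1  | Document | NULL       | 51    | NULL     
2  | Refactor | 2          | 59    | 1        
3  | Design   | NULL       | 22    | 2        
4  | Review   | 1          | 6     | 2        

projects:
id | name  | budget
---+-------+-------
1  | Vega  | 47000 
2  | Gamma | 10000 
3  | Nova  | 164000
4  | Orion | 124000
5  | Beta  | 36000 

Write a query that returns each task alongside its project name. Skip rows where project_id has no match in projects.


INNER JOIN keeps only tasks rows whose project_id matches an id in projects. Walk through each task:
  - task 1 (Document): project_id=NULL, no match -> dropped
  - task 2 (Refactor): project_id=2 -> matches Gamma
  - task 3 (Design): project_id=NULL, no match -> dropped
  - task 4 (Review): project_id=1 -> matches Vega
So 2 of 4 rows are dropped.

SQL:
SELECT a.name, b.name AS project
FROM tasks a
INNER JOIN projects b ON a.project_id = b.id

Result:
name     | project
---------+--------
Refactor | Gamma  
Review   | Vega   


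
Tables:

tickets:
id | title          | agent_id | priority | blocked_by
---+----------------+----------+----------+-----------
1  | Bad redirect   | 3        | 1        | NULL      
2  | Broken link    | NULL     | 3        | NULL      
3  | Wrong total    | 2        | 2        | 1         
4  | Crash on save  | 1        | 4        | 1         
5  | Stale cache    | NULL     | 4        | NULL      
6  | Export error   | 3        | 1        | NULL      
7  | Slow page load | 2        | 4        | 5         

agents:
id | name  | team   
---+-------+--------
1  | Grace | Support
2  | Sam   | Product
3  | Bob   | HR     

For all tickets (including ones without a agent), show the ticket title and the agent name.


LEFT JOIN keeps every row from tickets (the left table); where agent_id has no match in agents, the agent columns become NULL. Walk through each ticket:
  - ticket 1 (Bad redirect): agent_id=3 -> matches Bob
  - ticket 2 (Broken link): agent_id=NULL, no match -> kept with NULL
  - ticket 3 (Wrong total): agent_id=2 -> matches Sam
  - ticket 4 (Crash on save): agent_id=1 -> matches Grace
  - ticket 5 (Stale cache): agent_id=NULL, no match -> kept with NULL
  - ticket 6 (Export error): agent_id=3 -> matches Bob
  - ticket 7 (Slow page load): agent_id=2 -> matches Sam
All 7 rows appear; 2 have NULL agent.

SQL:
SELECT a.title, b.name AS agent
FROM tickets a
LEFT JOIN agents b ON a.agent_id = b.id

Result:
title          | agent
---------------+------
Bad redirect   | Bob  
Broken link    | NULL 
Wrong total    | Sam  
Crash on save  | Grace
Stale cache    | NULL 
Export error   | Bob  
Slow page load | Sam  


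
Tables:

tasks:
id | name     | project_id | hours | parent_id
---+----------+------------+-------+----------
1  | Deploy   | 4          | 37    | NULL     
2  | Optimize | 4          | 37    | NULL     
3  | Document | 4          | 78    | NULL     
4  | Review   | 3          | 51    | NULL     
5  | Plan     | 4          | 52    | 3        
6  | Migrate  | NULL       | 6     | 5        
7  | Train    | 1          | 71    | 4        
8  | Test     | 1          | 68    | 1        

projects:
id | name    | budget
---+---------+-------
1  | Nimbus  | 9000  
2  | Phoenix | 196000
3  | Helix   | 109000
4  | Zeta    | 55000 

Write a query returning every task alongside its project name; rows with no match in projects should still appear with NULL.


LEFT JOIN keeps every row from tasks (the left table); where project_id has no match in projects, the project columns become NULL. Walk through each task:
  - task 1 (Deploy): project_id=4 -> matches Zeta
  - task 2 (Optimize): project_id=4 -> matches Zeta
  - task 3 (Document): project_id=4 -> matches Zeta
  - task 4 (Review): project_id=3 -> matches Helix
  - task 5 (Plan): project_id=4 -> matches Zeta
  - task 6 (Migrate): project_id=NULL, no match -> kept with NULL
  - task 7 (Train): project_id=1 -> matches Nimbus
  - task 8 (Test): project_id=1 -> matches Nimbus
All 8 rows appear; 1 has NULL project.

SQL:
SELECT a.name, b.name AS project
FROM tasks a
LEFT JOIN projects b ON a.project_id = b.id

Result:
name     | project
---------+--------
Deploy   | Zeta   
Optimize | Zeta   
Document | Zeta   
Review   | Helix  
Plan     | Zeta   
Migrate  | NULL   
Train    | Nimbus 
Test     | Nimbus 


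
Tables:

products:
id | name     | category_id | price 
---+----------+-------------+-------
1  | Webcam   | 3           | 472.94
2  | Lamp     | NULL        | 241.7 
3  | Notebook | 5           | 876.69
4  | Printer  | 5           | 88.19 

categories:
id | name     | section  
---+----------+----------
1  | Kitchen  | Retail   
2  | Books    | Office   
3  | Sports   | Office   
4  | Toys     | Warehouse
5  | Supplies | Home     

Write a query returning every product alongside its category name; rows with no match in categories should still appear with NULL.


LEFT JOIN keeps every row from products (the left table); where category_id has no match in categories, the category columns become NULL. Walk through each product:
  - product 1 (Webcam): category_id=3 -> matches Sports
  - product 2 (Lamp): category_id=NULL, no match -> kept with NULL
  - product 3 (Notebook): category_id=5 -> matches Supplies
  - product 4 (Printer): category_id=5 -> matches Supplies
All 4 rows appear; 1 has NULL category.

SQL:
SELECT a.name, b.name AS category
FROM products a
LEFT JOIN categories b ON a.category_id = b.id

Result:
name     | category
---------+---------
Webcam   | Sports  
Lamp     | NULL    
Notebook | Supplies
Printer  | Supplies


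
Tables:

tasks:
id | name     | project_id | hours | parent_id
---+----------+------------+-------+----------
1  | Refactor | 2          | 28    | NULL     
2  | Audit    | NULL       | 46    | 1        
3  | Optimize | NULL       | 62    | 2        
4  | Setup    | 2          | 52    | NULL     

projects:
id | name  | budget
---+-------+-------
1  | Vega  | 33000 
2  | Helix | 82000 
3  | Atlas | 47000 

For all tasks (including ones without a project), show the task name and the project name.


LEFT JOIN keeps every row from tasks (the left table); where project_id has no match in projects, the project columns become NULL. Walk through each task:
  - task 1 (Refactor): project_id=2 -> matches Helix
  - task 2 (Audit): project_id=NULL, no match -> kept with NULL
  - task 3 (Optimize): project_id=NULL, no match -> kept with NULL
  - task 4 (Setup): project_id=2 -> matches Helix
All 4 rows appear; 2 have NULL project.

SQL:
SELECT a.name, b.name AS project
FROM tasks a
LEFT JOIN projects b ON a.project_id = b.id

Result:
name     | project
---------+--------
Refactor | Helix  
Audit    | NULL   
Optimize | NULL   
Setup    | Helix  


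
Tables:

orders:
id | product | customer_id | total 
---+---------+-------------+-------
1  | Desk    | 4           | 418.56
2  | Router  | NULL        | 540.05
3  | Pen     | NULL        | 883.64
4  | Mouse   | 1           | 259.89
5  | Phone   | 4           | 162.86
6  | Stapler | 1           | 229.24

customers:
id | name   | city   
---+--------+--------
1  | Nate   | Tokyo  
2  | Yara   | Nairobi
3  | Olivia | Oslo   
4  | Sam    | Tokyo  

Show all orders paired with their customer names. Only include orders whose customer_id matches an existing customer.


INNER JOIN keeps only orders rows whose customer_id matches an id in customers. Walk through each order:
  - order 1 (Desk): customer_id=4 -> matches Sam
  - order 2 (Router): customer_id=NULL, no match -> dropped
  - order 3 (Pen): customer_id=NULL, no match -> dropped
  - order 4 (Mouse): customer_id=1 -> matches Nate
  - order 5 (Phone): customer_id=4 -> matches Sam
  - order 6 (Stapler): customer_id=1 -> matches Nate
So 2 of 6 rows are dropped.

SQL:
SELECT a.product, b.name AS customer
FROM orders a
INNER JOIN customers b ON a.customer_id = b.id

Result:
product | customer
--------+---------
Desk    | Sam     
Mouse   | Nate    
Phone   | Sam     
Stapler | Nate    


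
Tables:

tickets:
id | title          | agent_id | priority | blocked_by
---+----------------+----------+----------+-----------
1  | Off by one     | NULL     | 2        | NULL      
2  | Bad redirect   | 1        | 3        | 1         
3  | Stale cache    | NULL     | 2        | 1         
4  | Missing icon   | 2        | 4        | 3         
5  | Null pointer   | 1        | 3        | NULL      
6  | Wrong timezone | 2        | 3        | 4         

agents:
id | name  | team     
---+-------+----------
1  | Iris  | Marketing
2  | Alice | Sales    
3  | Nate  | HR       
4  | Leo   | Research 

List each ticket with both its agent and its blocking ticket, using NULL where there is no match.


Two LEFT JOINs from the same base table tickets: one to agents via agent_id, one to tickets itself via blocked_by. Both are LEFT so every ticket is preserved.
Match against agents:
  - ticket 1 (Off by one): agent_id=NULL, no match -> kept with NULL
  - ticket 2 (Bad redirect): agent_id=1 -> matches Iris
  - ticket 3 (Stale cache): agent_id=NULL, no match -> kept with NULL
  - ticket 4 (Missing icon): agent_id=2 -> matches Alice
  - ticket 5 (Null pointer): agent_id=1 -> matches Iris
  - ticket 6 (Wrong timezone): agent_id=2 -> matches Alice
Match against tickets (self):
  - ticket 1 (Off by one): blocked_by=NULL -> NULL
  - ticket 2 (Bad redirect): blocked_by=1 -> Off by one
  - ticket 3 (Stale cache): blocked_by=1 -> Off by one
  - ticket 4 (Missing icon): blocked_by=3 -> Stale cache
  - ticket 5 (Null pointer): blocked_by=NULL -> NULL
  - ticket 6 (Wrong timezone): blocked_by=4 -> Missing icon

SQL:
SELECT a.title, b.name AS agent, c.title AS blocked_by
FROM tickets a
LEFT JOIN agents b ON a.agent_id = b.id
LEFT JOIN tickets c ON a.blocked_by = c.id

Result:
title          | agent | blocked_by  
---------------+-------+-------------
Off by one     | NULL  | NULL        
Bad redirect   | Iris  | Off by one  
Stale cache    | NULL  | Off by one  
Missing icon   | Alice | Stale cache 
Null pointer   | Iris  | NULL        
Wrong timezone | Alice | Missing icon


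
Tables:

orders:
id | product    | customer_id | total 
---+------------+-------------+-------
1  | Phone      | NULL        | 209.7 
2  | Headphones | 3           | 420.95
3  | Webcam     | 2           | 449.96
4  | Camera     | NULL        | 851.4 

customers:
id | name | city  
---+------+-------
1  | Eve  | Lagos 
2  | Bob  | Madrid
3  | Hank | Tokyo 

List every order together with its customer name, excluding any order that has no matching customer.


INNER JOIN keeps only orders rows whose customer_id matches an id in customers. Walk through each order:
  - order 1 (Phone): customer_id=NULL, no match -> dropped
  - order 2 (Headphones): customer_id=3 -> matches Hank
  - order 3 (Webcam): customer_id=2 -> matches Bob
  - order 4 (Camera): customer_id=NULL, no match -> dropped
So 2 of 4 rows are dropped.

SQL:
SELECT a.product, b.name AS customer
FROM orders a
INNER JOIN customers b ON a.customer_id = b.id

Result:
product    | customer
-----------+---------
Headphones | Hank    
Webcam     | Bob     


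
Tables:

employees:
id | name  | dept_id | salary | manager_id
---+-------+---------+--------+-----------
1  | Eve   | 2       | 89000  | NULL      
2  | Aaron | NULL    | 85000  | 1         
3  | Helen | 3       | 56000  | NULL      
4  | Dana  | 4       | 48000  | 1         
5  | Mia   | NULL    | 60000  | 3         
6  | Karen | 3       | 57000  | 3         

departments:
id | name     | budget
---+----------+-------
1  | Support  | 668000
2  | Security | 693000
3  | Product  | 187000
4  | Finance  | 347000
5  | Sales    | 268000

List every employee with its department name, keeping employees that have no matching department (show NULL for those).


LEFT JOIN keeps every row from employees (the left table); where dept_id has no match in departments, the department columns become NULL. Walk through each employee:
  - employee 1 (Eve): dept_id=2 -> matches Security
  - employee 2 (Aaron): dept_id=NULL, no match -> kept with NULL
  - employee 3 (Helen): dept_id=3 -> matches Product
  - employee 4 (Dana): dept_id=4 -> matches Finance
  - employee 5 (Mia): dept_id=NULL, no match -> kept with NULL
  - employee 6 (Karen): dept_id=3 -> matches Product
All 6 rows appear; 2 have NULL department.

SQL:
SELECT a.name, b.name AS department
FROM employees a
LEFT JOIN departments b ON a.dept_id = b.id

Result:
name  | department
------+-----------
Eve   | Security  
Aaron | NULL      
Helen | Product   
Dana  | Finance   
Mia   | NULL      
Karen | Product   


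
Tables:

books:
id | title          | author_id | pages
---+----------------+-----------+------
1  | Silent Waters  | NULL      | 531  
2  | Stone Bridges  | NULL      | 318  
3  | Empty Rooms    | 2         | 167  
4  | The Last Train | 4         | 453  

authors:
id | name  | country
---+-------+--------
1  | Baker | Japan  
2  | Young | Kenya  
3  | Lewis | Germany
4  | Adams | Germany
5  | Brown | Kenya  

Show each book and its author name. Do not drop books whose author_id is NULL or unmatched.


LEFT JOIN keeps every row from books (the left table); where author_id has no match in authors, the author columns become NULL. Walk through each book:
  - book 1 (Silent Waters): author_id=NULL, no match -> kept with NULL
  - book 2 (Stone Bridges): author_id=NULL, no match -> kept with NULL
  - book 3 (Empty Rooms): author_id=2 -> matches Young
  - book 4 (The Last Train): author_id=4 -> matches Adams
All 4 rows appear; 2 have NULL author.

SQL:
SELECT a.title, b.name AS author
FROM books a
LEFT JOIN authors b ON a.author_id = b.id

Result:
title          | author
---------------+-------
Silent Waters  | NULL  
Stone Bridges  | NULL  
Empty Rooms    | Young 
The Last Train | Adams 


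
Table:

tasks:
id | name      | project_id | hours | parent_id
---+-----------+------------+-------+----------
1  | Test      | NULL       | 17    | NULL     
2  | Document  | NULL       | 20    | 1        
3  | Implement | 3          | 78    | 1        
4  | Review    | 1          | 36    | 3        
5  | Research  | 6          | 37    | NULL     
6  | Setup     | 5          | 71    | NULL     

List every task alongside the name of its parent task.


This is a self-join: tasks is joined to a second copy of itself, matching each row's parent_id to another row's id. Use LEFT JOIN so rows with parent_id=NULL are kept.
  - task 1 (Test): parent_id=NULL -> NULL
  - task 2 (Document): parent_id=1 -> Test
  - task 3 (Implement): parent_id=1 -> Test
  - task 4 (Review): parent_id=3 -> Implement
  - task 5 (Research): parent_id=NULL -> NULL
  - task 6 (Setup): parent_id=NULL -> NULL

SQL:
SELECT a.name AS item, b.name AS parent
FROM tasks a
LEFT JOIN tasks b ON a.parent_id = b.id

Result:
item      | parent   
----------+----------
Test      | NULL     
Document  | Test     
Implement | Test     
Review    | Implement
Research  | NULL     
Setup     | NULL     


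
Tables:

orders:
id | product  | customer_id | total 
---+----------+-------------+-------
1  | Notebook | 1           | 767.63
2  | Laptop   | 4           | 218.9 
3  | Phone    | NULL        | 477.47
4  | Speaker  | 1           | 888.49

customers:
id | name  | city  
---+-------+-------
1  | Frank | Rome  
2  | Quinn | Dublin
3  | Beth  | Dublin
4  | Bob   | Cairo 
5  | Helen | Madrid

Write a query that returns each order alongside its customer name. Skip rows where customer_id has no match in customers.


INNER JOIN keeps only orders rows whose customer_id matches an id in customers. Walk through each order:
  - order 1 (Notebook): customer_id=1 -> matches Frank
  - order 2 (Laptop): customer_id=4 -> matches Bob
  - order 3 (Phone): customer_id=NULL, no match -> dropped
  - order 4 (Speaker): customer_id=1 -> matches Frank
So 1 of 4 rows is dropped.

SQL:
SELECT a.product, b.name AS customer
FROM orders a
INNER JOIN customers b ON a.customer_id = b.id

Result:
product  | customer
---------+---------
Notebook | Frank   
Laptop   | Bob     
Speaker  | Frank   


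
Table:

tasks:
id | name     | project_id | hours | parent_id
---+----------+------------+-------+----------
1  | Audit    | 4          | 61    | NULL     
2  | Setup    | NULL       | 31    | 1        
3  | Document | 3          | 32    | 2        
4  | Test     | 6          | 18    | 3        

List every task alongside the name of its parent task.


This is a self-join: tasks is joined to a second copy of itself, matching each row's parent_id to another row's id. Use LEFT JOIN so rows with parent_id=NULL are kept.
  - task 1 (Audit): parent_id=NULL -> NULL
  - task 2 (Setup): parent_id=1 -> Audit
  - task 3 (Document): parent_id=2 -> Setup
  - task 4 (Test): parent_id=3 -> Document

SQL:
SELECT a.name AS item, b.name AS parent
FROM tasks a
LEFT JOIN tasks b ON a.parent_id = b.id

Result:
item     | parent  
---------+---------
Audit    | NULL    
Setup    | Audit   
Document | Setup   
Test     | Document


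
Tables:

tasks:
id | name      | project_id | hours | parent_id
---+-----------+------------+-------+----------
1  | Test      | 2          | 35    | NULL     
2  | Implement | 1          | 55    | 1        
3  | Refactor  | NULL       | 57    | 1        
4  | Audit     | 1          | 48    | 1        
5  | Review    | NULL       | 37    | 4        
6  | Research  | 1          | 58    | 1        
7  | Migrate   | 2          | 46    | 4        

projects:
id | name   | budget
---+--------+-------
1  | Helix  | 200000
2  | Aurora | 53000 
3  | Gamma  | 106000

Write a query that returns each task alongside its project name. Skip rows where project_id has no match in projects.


INNER JOIN keeps only tasks rows whose project_id matches an id in projects. Walk through each task:
  - task 1 (Test): project_id=2 -> matches Aurora
  - task 2 (Implement): project_id=1 -> matches Helix
  - task 3 (Refactor): project_id=NULL, no match -> dropped
  - task 4 (Audit): project_id=1 -> matches Helix
  - task 5 (Review): project_id=NULL, no match -> dropped
  - task 6 (Research): project_id=1 -> matches Helix
  - task 7 (Migrate): project_id=2 -> matches Aurora
So 2 of 7 rows are dropped.

SQL:
SELECT a.name, b.name AS project
FROM tasks a
INNER JOIN projects b ON a.project_id = b.id

Result:
name      | project
----------+--------
Test      | Aurora 
Implement | Helix  
Audit     | Helix  
Research  | Helix  
Migrate   | Aurora 
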